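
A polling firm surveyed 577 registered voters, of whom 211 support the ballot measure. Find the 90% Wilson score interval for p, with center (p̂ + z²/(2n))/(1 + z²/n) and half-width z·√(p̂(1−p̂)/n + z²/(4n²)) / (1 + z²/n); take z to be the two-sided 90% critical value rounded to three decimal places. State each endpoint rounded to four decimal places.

p̂ = 211/577 = 0.36568; z = 1.645, so z² = 2.706025.
1 + z²/n = 1.004690.
Center = (0.36568 + 0.002345)/1.004690 = 0.36631.
Radicand: p̂(1−p̂)/n + z²/(4n²) = 0.000402009 + 0.000002032 = 0.000404041.
Half-width = 1.645·√0.000404041/1.004690 = 0.03291.
CI: 0.36631 ± 0.03291 = (0.3334, 0.3992).

(0.3334, 0.3992)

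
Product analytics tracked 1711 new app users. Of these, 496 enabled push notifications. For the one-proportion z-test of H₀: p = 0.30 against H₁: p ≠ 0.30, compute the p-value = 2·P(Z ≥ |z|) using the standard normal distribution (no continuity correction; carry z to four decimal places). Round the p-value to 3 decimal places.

The sample proportion is 496/1711 = 0.28989.
Null standard error: √(0.30·0.70/1711) = √0.000122735 = 0.011079.
z = (p̂ − p₀)/SE = (496/1711 − 0.30)/0.011079 ≈ -0.9127.
p-value = 2·P(Z ≥ |z|) with z = -0.9127 → 0.361.

p-value = 0.361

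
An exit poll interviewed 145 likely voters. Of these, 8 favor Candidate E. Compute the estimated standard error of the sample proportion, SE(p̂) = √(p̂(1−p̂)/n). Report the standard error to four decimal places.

SE = 0.0190

Sample proportion p̂ = 8/145 = 0.05517.
p̂(1−p̂) = 0.052126.
SE = √(0.052126/145) = 0.0190.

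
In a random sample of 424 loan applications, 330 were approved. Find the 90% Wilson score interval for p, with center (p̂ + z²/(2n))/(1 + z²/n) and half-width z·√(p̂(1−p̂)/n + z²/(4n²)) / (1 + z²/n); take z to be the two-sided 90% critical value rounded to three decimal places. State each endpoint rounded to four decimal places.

(0.7434, 0.8097)

Here p̂ = 330/424 = 0.77830 and z = 1.645 (z² = 2.706025).
1 + z²/n = 1.006382.
Center = (0.77830 + 0.003191)/1.006382 = 0.77654.
Radicand: p̂(1−p̂)/n + z²/(4n²) = 0.000406953 + 0.000003763 = 0.000410716.
Half-width = 1.645·√0.000410716/1.006382 = 0.03313.
So the interval runs from 0.7434 to 0.8097.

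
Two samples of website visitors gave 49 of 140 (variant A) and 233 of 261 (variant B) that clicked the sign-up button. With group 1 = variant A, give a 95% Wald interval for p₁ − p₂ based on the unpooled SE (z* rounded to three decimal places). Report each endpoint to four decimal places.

p̂₁ = 0.35000, p̂₂ = 0.89272, so the observed difference is -0.54272.
SE = √(0.001625000 + 0.000366938) = √0.001991938 = 0.044631.
The 95% critical value is z* = 1.960. Margin of error = 0.08748.
CI: -0.54272 ± 0.08748 = (-0.6302, -0.4552).

(-0.6302, -0.4552)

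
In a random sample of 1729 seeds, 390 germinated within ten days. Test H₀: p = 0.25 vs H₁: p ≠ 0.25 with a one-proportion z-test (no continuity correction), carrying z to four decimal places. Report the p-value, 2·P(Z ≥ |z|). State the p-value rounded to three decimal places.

p-value = 0.019

Sample proportion p̂ = 390/1729 = 0.22556.
Null standard error: √(0.25·0.75/1729) = √0.000108444 = 0.010414.
Test statistic (full precision, shown to 4 dp): z = (390/1729 − 0.25)/SE₀ ≈ -2.3465.
From the standard normal, 2·P(Z ≥ |z|) = 0.019.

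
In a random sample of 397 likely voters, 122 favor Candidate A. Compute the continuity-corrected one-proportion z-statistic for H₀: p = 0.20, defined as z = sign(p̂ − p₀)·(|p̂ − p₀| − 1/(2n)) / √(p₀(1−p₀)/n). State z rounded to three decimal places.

The sample proportion is 122/397 = 0.30730. p̂ − p₀ = 0.107305.
1/(2n) = 0.001259.
Corrected numerator: |0.107305| − 0.001259 = 0.106046.
Under H₀, SE = √(p₀(1−p₀)/n) = √(0.20·0.80/397) = √0.000403023 = 0.020075.
z = +0.106046/0.020075 = 5.282.

z = 5.282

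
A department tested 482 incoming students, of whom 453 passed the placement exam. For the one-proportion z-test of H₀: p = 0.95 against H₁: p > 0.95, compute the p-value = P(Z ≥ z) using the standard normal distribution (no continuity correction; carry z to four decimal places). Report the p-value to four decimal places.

p-value = 0.8471

With x = 453 successes in n = 482, p̂ = 0.93983.
SE₀ = √(0.95·0.05/482) = 0.009927.
z = (p̂ − p₀)/SE = (453/482 − 0.95)/0.009927 ≈ -1.0241.
From the standard normal, P(Z ≥ z) = 0.8471.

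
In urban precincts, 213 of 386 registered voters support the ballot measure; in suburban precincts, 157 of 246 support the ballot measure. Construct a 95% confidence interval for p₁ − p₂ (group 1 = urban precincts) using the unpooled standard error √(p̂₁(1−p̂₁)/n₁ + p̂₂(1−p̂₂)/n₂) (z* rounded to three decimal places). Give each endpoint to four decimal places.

p̂₁ = 0.55181, p̂₂ = 0.63821, so the observed difference is -0.08640.
Unpooled SE = √(p̂₁(1−p̂₁)/n₁ + p̂₂(1−p̂₂)/n₂) = √(0.000640713 + 0.000938608) = 0.039741.
The 95% critical value is z* = 1.960. Margin = 1.960·0.039741 = 0.07789.
CI: -0.08640 ± 0.07789 = (-0.1643, -0.0085).

(-0.1643, -0.0085)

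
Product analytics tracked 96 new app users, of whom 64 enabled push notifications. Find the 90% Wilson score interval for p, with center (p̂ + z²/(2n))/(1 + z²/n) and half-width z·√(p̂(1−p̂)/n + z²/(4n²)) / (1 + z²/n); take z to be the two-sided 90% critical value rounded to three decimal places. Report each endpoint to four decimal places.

p̂ = 64/96 = 0.66667; z = 1.645, so z² = 2.706025.
1 + z²/n = 1.028188.
Center = (0.66667 + 0.014094)/1.028188 = 0.66210.
Radicand: p̂(1−p̂)/n + z²/(4n²) = 0.002314815 + 0.000073406 = 0.002388221.
Half-width = z·√(radicand)/denom = 1.645·0.048869/1.028188 = 0.07819.
So the interval runs from 0.5839 to 0.7403.

(0.5839, 0.7403)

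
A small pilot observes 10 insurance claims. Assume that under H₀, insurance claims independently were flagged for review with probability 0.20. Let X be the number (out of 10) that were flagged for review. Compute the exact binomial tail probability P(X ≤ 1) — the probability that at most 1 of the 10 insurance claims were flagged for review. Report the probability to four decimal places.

X ~ Binomial(n=10, p=0.20).
P(X ≤ 1) = C(10,0)·0.20^0·0.80^10 + C(10,1)·0.20^1·0.80^9.
= 0.107374 + 0.268435 = 0.3758.

P = 0.3758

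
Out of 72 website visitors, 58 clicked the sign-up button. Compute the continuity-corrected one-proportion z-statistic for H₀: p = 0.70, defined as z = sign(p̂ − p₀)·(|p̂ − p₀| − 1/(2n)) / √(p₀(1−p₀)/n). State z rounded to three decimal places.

z = 1.826

Sample proportion p̂ = 58/72 = 0.80556. p̂ − p₀ = 0.105556.
1/(2n) = 0.006944.
Corrected numerator: |0.105556| − 0.006944 = 0.098612.
SE₀ = √(0.70·0.30/72) = 0.054006.
z = (+)0.098612/0.054006 = 1.826.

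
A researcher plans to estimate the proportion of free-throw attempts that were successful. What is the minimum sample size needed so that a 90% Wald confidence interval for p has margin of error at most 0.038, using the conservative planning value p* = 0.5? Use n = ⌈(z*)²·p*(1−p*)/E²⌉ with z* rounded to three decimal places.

n = 469

The 90% critical value is z* = 1.645.
p*(1−p*) = 0.50·0.50 = 0.2500.
(z*)²·p*(1−p*)/E² = 2.706025·0.2500/0.001444 = 468.495.
Rounding up, n = 469.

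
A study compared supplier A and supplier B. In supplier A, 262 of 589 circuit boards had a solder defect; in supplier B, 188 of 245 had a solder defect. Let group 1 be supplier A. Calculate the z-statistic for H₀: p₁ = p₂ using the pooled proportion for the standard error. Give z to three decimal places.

z = -8.512

Sample proportions: p̂₁ = 262/589 = 0.44482 and p̂₂ = 188/245 = 0.76735.
Pooling: p̂ = 450/834 = 0.53957.
Pooled SE = √[0.2484343·0.00577943] ≈ 0.037892.
z = (p̂₁ − p̂₂)/SE = (0.44482 − 0.76735)/0.037892 = -0.32253/0.037892 = -8.512.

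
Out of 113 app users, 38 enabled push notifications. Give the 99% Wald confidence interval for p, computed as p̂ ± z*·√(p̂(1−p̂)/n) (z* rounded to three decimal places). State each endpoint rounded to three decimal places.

p̂ = 38/113 = 0.33628.
Standard error of p̂: √(0.223197/113) = √0.001975193 = 0.044443.
z* = 2.576 at the 99% level.
Margin of error: 2.576 × 0.044443 = 0.11449.
Interval: 0.33628 ± 0.11449 → (0.222, 0.451).

(0.222, 0.451)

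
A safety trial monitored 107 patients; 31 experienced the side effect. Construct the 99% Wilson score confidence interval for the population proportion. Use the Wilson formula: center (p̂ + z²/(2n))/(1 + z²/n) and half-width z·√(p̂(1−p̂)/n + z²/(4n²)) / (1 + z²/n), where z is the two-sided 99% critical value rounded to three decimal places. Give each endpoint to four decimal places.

Here p̂ = 31/107 = 0.28972 and z = 2.576 (z² = 6.635776).
1 + z²/n = 1.062017.
Center = (0.28972 + 0.031008)/1.062017 = 0.30200.
Radicand: p̂(1−p̂)/n + z²/(4n²) = 0.001923198 + 0.000144899 = 0.002068097.
Half-width = 2.576·√0.002068097/1.062017 = 0.11031.
CI: 0.30200 ± 0.11031 = (0.1917, 0.4123).

(0.1917, 0.4123)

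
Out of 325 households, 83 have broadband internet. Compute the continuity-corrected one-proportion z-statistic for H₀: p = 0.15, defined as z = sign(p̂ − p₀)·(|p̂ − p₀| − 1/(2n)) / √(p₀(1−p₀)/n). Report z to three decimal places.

Sample proportion p̂ = 83/325 = 0.25538. p̂ − p₀ = 0.105385.
1/(2n) = 0.001538.
Corrected numerator: |0.105385| − 0.001538 = 0.103847.
Under H₀, SE = √(p₀(1−p₀)/n) = √(0.15·0.85/325) = √0.000392308 = 0.019807.
z = +0.103847/0.019807 = 5.243.

z = 5.243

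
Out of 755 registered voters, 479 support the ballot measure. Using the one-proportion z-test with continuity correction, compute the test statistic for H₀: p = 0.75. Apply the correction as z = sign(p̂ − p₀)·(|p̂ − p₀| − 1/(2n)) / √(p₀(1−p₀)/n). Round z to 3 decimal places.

z = -7.291

With x = 479 successes in n = 755, p̂ = 0.63444. p̂ − p₀ = -0.115563.
Continuity correction 1/(2n) = 1/1510 = 0.000662.
Corrected numerator: |-0.115563| − 0.000662 = 0.114901.
Null standard error: √(0.75·0.25/755) = √0.000248344 = 0.015759.
z = (−)0.114901/0.015759 = -7.291.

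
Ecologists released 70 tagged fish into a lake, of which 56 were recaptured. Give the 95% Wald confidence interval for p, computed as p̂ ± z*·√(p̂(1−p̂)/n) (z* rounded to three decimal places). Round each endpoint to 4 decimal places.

p̂ = 56/70 = 0.80000.
SE = √(p̂(1−p̂)/n) = √(0.160000/70) = 0.047809.
The 95% critical value is z* = 1.960.
Margin = 1.960·0.047809 = 0.09371.
CI: 0.80000 ± 0.09371 = (0.7063, 0.8937).

(0.7063, 0.8937)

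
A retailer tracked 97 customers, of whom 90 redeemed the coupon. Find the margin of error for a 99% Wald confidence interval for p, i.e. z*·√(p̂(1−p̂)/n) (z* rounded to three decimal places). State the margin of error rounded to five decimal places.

p̂ = 90/97 = 0.92784.
Standard error of p̂: √(0.066957/97) = √0.000690280 = 0.026273.
For 99% confidence, z* = 2.576.
Margin of error = z*·SE = 2.576 × 0.026273 = 0.06768.

ME = 0.06768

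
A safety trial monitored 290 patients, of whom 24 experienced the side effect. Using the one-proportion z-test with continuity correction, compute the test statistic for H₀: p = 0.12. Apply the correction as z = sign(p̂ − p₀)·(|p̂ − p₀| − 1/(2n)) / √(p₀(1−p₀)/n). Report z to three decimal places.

The sample proportion is 24/290 = 0.08276. p̂ − p₀ = -0.037241.
1/(2n) = 0.001724.
Corrected numerator: |-0.037241| − 0.001724 = 0.035517.
SE₀ = √(0.12·0.88/290) = 0.019082.
z = −0.035517/0.019082 = -1.861.

z = -1.861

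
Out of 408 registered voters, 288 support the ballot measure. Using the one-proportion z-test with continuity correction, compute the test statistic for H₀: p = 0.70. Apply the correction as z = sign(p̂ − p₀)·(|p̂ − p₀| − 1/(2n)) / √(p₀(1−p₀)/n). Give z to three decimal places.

The sample proportion is 288/408 = 0.70588. p̂ − p₀ = 0.005882.
1/(2n) = 0.001225.
Corrected numerator: |0.005882| − 0.001225 = 0.004657.
Null standard error: √(0.70·0.30/408) = √0.000514706 = 0.022687.
z = (+)0.004657/0.022687 = 0.205.

z = 0.205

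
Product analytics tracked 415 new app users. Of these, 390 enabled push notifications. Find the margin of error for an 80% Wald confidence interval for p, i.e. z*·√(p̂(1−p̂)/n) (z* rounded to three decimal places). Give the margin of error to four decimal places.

ME = 0.0150

With x = 390 successes in n = 415, p̂ = 0.93976.
SE(p̂) = √(0.93976·0.06024/415) = 0.011680.
The 80% critical value is z* = 1.282.
So ME = 0.0150.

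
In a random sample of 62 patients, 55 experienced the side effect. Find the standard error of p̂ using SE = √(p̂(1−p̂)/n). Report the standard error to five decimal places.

With x = 55 successes in n = 62, p̂ = 0.88710.
p̂(1−p̂) = 0.88710·0.11290 = 0.100154.
SE = √(0.100154/62) = 0.04019.

SE = 0.04019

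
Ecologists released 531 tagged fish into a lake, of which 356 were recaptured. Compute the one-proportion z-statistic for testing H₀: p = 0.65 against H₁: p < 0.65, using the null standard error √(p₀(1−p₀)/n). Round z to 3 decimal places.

z = 0.987

p̂ = 356/531 = 0.67043.
SE₀ = √(0.65·0.35/531) = 0.020699.
z = (p̂ − p₀)/SE = (0.67043 − 0.65)/0.020699 = 0.987.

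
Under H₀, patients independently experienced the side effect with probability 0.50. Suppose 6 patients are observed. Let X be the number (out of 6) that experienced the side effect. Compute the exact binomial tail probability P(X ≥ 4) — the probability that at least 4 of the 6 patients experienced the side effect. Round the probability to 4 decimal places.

P = 0.3438

X is binomial with n = 6 and p = 0.50.
P(X ≥ 4) = C(6,4)·0.50^4·0.50^2 + C(6,5)·0.50^5·0.50^1 + C(6,6)·0.50^6·0.50^0.
= 0.234375 + 0.093750 + 0.015625 = 0.3438.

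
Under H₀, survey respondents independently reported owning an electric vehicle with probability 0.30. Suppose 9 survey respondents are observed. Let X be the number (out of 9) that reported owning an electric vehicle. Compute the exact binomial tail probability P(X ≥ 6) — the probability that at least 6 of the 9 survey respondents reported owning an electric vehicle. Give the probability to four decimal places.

P = 0.0253

X ~ Binomial(n=9, p=0.30).
P(X ≥ 6) = C(9,6)·0.30^6·0.70^3 + C(9,7)·0.30^7·0.70^2 + C(9,8)·0.30^8·0.70^1 + C(9,9)·0.30^9·0.70^0.
= 0.021004 + 0.003858 + 0.000413 + 0.000020 = 0.0253.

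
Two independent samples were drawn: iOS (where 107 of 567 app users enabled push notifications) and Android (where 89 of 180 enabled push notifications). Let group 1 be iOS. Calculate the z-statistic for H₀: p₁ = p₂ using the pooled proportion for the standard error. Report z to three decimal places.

p̂₁ = 107/567 = 0.18871, p̂₂ = 89/180 = 0.49444.
Pooling: p̂ = 196/747 = 0.26238.
Pooled SE = √[0.1935381·0.00731922] ≈ 0.037637.
z = (p̂₁ − p̂₂)/SE = (0.18871 − 0.49444)/0.037637 = -0.30573/0.037637 = -8.123.

z = -8.123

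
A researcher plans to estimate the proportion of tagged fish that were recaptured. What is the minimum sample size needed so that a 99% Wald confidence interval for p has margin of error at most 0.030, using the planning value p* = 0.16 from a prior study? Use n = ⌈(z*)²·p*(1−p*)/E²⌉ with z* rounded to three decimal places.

n = 991

z* = 2.576 at the 99% level.
p*(1−p*) = 0.16·0.84 = 0.1344.
Required n before rounding: 6.635776 × 0.1344 / 0.030² = 990.943.
⌈990.943⌉ = 991.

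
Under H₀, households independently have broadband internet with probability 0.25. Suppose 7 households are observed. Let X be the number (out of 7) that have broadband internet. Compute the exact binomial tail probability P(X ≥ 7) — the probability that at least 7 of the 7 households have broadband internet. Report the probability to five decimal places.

P = 0.00006

X is binomial with n = 7 and p = 0.25.
P(X ≥ 7) = C(7,7)·0.25^7·0.75^0.
= 0.000061 = 0.00006.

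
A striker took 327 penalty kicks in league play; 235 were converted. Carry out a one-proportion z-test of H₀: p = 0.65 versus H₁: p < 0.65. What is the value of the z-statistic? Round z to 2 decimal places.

The sample proportion is 235/327 = 0.71865.
Null standard error: √(0.65·0.35/327) = √0.000695719 = 0.026376.
z = (0.71865 − 0.65)/0.026376 = 0.06865/0.026376 = 2.60.

z = 2.60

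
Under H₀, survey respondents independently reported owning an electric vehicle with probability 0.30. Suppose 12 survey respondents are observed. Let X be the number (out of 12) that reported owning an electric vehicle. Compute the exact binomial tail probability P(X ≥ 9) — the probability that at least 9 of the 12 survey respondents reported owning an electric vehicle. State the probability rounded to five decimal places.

P = 0.00169

X ~ Binomial(n=12, p=0.30).
P(X ≥ 9) = C(12,9)·0.30^9·0.70^3 + C(12,10)·0.30^10·0.70^2 + C(12,11)·0.30^11·0.70^1 + C(12,12)·0.30^12·0.70^0.
= 0.001485 + 0.000191 + 0.000015 + 0.000001 = 0.00169.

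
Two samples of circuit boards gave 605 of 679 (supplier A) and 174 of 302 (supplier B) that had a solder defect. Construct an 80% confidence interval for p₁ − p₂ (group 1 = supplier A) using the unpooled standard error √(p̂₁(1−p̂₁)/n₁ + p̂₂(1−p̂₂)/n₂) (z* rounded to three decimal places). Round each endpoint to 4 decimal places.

(0.2753, 0.3544)

p̂₁ = 605/679 = 0.89102, p̂₂ = 174/302 = 0.57616; p̂₁ − p̂₂ = 0.31486.
Unpooled SE = √(p̂₁(1−p̂₁)/n₁ + p̂₂(1−p̂₂)/n₂) = √(0.000143014 + 0.000808609) = 0.030848.
For 80% confidence, z* = 1.282. Margin of error = 0.03955.
CI: 0.31486 ± 0.03955 = (0.2753, 0.3544).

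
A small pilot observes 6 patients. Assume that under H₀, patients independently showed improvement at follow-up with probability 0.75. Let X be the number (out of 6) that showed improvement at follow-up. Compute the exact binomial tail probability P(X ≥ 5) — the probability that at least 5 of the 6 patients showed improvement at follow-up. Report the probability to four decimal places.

P = 0.5339

X is binomial with n = 6 and p = 0.75.
P(X ≥ 5) = C(6,5)·0.75^5·0.25^1 + C(6,6)·0.75^6·0.25^0.
= 0.355957 + 0.177979 = 0.5339.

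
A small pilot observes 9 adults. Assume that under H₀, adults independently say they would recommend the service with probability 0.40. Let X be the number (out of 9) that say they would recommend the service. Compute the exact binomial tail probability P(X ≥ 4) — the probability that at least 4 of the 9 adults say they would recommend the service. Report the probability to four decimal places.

P = 0.5174

X is binomial with n = 9 and p = 0.40.
P(X ≥ 4) = Σ_{j=4}^{9} C(9,j)·0.40^j·0.60^{9−j}.
= 0.250823 + 0.167215 + 0.074318 + 0.021234 + 0.003539 + 0.000262 = 0.5174.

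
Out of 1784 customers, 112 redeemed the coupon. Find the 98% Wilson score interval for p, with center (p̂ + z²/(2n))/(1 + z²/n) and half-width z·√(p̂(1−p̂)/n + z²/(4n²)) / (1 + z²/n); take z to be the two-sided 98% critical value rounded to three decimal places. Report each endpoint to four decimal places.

(0.0507, 0.0775)

p̂ = 112/1784 = 0.06278; z = 2.326, so z² = 5.410276.
Denominator 1 + z²/n = 1 + 5.410276/1784 = 1.003033.
Center = (0.06278 + 0.001516)/1.003033 = 0.06410.
Radicand: p̂(1−p̂)/n + z²/(4n²) = 0.000032981 + 0.000000425 = 0.000033406.
Half-width = 2.326·√0.000033406/1.003033 = 0.01340.
CI: 0.06410 ± 0.01340 = (0.0507, 0.0775).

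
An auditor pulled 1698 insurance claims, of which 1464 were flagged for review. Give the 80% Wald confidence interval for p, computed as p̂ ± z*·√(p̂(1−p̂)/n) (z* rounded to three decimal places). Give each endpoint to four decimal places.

(0.8515, 0.8729)

The sample proportion is 1464/1698 = 0.86219.
SE(p̂) = √(0.86219·0.13781/1698) = 0.008365.
For 80% confidence, z* = 1.282.
Margin = 1.282·0.008365 = 0.01072.
CI: 0.86219 ± 0.01072 = (0.8515, 0.8729).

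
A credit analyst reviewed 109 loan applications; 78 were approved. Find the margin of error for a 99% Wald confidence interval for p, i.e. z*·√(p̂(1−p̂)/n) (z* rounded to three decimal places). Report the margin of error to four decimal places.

ME = 0.1113

Sample proportion p̂ = 78/109 = 0.71560.
Standard error of p̂: √(0.203518/109) = √0.001867140 = 0.043210.
The 99% critical value is z* = 2.576.
ME = 2.576·0.043210 = 0.1113.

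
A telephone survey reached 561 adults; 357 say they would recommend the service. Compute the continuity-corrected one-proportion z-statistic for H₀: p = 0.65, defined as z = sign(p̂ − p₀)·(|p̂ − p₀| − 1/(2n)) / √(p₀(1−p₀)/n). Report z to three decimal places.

z = -0.633

Sample proportion p̂ = 357/561 = 0.63636. p̂ − p₀ = -0.013636.
1/(2n) = 0.000891.
Corrected numerator: |-0.013636| − 0.000891 = 0.012745.
SE₀ = √(0.65·0.35/561) = 0.020138.
z = −0.012745/0.020138 = -0.633.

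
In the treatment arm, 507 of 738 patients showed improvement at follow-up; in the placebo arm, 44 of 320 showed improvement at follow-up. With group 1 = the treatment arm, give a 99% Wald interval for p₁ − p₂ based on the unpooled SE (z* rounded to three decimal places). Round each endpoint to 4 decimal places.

p̂₁ = 507/738 = 0.68699, p̂₂ = 44/320 = 0.13750; p̂₁ − p̂₂ = 0.54949.
SE = √(0.000291374 + 0.000370605) = √0.000661979 = 0.025729.
For 99% confidence, z* = 2.576. Margin of error = 0.06628.
So the interval runs from 0.4832 to 0.6158.

(0.4832, 0.6158)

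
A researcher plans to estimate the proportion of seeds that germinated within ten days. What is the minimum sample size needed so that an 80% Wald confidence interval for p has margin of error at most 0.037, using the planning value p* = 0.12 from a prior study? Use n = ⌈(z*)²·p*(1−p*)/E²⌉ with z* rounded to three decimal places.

n = 127

The 80% critical value is z* = 1.282.
p*(1−p*) = 0.1056.
Required n before rounding: 1.643524 × 0.1056 / 0.037² = 126.776.
⌈126.776⌉ = 127.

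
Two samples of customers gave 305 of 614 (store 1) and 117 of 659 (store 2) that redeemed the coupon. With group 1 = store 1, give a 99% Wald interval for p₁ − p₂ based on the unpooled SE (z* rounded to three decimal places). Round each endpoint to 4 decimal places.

p̂₁ = 0.49674, p̂₂ = 0.17754, so the observed difference is 0.31920.
Unpooled SE = √(p̂₁(1−p̂₁)/n₁ + p̂₂(1−p̂₂)/n₂) = √(0.000407149 + 0.000221579) = 0.025074.
The 99% critical value is z* = 2.576. Margin of error = 0.06459.
So the interval runs from 0.2546 to 0.3838.

(0.2546, 0.3838)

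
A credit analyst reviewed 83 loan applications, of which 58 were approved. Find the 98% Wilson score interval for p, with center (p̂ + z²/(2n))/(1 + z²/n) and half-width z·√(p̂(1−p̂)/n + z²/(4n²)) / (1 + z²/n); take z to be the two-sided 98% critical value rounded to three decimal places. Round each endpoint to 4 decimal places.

(0.5725, 0.8008)

p̂ = 58/83 = 0.69880; z = 2.326, so z² = 5.410276.
Denominator 1 + z²/n = 1 + 5.410276/83 = 1.065184.
Adjusted center: (0.69880 + z²/(2n))/1.065184 = 0.68663.
Radicand: p̂(1−p̂)/n + z²/(4n²) = 0.002535909 + 0.000196337 = 0.002732246.
Half-width = 2.326·√0.002732246/1.065184 = 0.11414.
Interval: 0.68663 ± 0.11414 → (0.5725, 0.8008).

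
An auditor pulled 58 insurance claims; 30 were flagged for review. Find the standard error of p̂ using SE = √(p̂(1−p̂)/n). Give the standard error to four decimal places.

The sample proportion is 30/58 = 0.51724.
p̂(1−p̂) = 0.51724·0.48276 = 0.249703.
SE = √(0.249703/58) = √0.004305224 = 0.0656.

SE = 0.0656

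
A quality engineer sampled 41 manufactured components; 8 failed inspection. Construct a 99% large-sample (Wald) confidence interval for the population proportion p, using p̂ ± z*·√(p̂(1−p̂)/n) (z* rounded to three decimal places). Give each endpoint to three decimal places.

p̂ = 8/41 = 0.19512.
SE = √(p̂(1−p̂)/n) = √(0.157049/41) = 0.061891.
The 99% critical value is z* = 2.576.
Margin of error: 2.576 × 0.061891 = 0.15943.
So the interval runs from 0.036 to 0.355.

(0.036, 0.355)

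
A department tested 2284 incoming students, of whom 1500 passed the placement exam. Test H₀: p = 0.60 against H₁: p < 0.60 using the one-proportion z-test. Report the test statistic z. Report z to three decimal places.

The sample proportion is 1500/2284 = 0.65674.
Null standard error: √(0.60·0.40/2284) = √0.000105079 = 0.010251.
Test statistic: z = 0.05674/0.010251 = 5.535.

z = 5.535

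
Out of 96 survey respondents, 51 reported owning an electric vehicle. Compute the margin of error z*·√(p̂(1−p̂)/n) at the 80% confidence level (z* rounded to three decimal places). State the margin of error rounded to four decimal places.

ME = 0.0653

The sample proportion is 51/96 = 0.53125.
SE(p̂) = √(0.53125·0.46875/96) = 0.050931.
The 80% critical value is z* = 1.282.
ME = 1.282·0.050931 = 0.0653.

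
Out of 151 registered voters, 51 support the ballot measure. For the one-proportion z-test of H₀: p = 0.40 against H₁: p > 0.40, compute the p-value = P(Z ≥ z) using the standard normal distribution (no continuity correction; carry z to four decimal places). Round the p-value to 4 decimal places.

The sample proportion is 51/151 = 0.33775.
Null standard error: √(0.40·0.60/151) = √0.001589404 = 0.039867.
z = (p̂ − p₀)/SE = (51/151 − 0.40)/0.039867 ≈ -1.5615.
From the standard normal, P(Z ≥ z) = 0.9408.

p-value = 0.9408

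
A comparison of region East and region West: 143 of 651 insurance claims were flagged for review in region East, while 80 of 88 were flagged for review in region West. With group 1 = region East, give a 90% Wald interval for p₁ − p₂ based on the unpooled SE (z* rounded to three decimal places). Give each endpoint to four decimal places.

p̂₁ = 0.21966, p̂₂ = 0.90909, so the observed difference is -0.68943.
SE = √(0.000263304 + 0.000939144) = √0.001202448 = 0.034676.
z* = 1.645 at the 90% level. Margin of error = 0.05704.
CI: -0.68943 ± 0.05704 = (-0.7465, -0.6324).

(-0.7465, -0.6324)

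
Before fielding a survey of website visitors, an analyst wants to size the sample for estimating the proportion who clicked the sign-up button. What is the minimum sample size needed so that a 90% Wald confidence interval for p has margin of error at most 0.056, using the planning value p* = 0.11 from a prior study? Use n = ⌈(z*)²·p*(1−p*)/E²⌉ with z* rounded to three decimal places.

n = 85

For 90% confidence, z* = 1.645.
p*(1−p*) = 0.0979.
Required n before rounding: 2.706025 × 0.0979 / 0.056² = 84.477.
⌈84.477⌉ = 85.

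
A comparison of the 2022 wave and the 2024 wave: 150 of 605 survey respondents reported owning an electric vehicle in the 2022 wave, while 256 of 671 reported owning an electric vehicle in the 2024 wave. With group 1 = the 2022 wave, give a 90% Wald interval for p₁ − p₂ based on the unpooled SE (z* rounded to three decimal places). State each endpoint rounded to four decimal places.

p̂₁ = 0.24793, p̂₂ = 0.38152, so the observed difference is -0.13359.
SE = √(0.000308203 + 0.000351658) = √0.000659861 = 0.025688.
z* = 1.645 at the 90% level. Margin of error = 0.04226.
CI: -0.13359 ± 0.04226 = (-0.1758, -0.0913).

(-0.1758, -0.0913)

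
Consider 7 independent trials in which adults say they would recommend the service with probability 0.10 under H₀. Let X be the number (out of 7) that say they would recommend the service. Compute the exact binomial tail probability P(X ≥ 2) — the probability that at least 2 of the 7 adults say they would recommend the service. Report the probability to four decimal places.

P = 0.1497

X ~ Binomial(n=7, p=0.10).
P(X ≥ 2) = Σ_{j=2}^{7} C(7,j)·0.10^j·0.90^{7−j}.
= 0.124003 + 0.022964 + 0.002552 + 0.000170 + 0.000006 + 0.000000 = 0.1497.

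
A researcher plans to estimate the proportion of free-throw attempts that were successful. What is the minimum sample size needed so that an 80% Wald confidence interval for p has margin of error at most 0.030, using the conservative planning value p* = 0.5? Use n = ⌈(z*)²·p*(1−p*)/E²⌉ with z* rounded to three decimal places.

The 80% critical value is z* = 1.282.
p*(1−p*) = 0.2500.
Required n before rounding: 1.643524 × 0.2500 / 0.030² = 456.534.
⌈456.534⌉ = 457.

n = 457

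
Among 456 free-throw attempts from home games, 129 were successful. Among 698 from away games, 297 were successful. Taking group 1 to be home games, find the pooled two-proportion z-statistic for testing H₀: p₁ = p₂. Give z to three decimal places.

Sample proportions: p̂₁ = 129/456 = 0.28289 and p̂₂ = 297/698 = 0.42550.
Pooling: p̂ = 426/1154 = 0.36915.
Pooled SE = √[0.2328785·0.00362565] ≈ 0.029057.
z = (p̂₁ − p̂₂)/SE = (0.28289 − 0.42550)/0.029057 = -0.14261/0.029057 = -4.908.

z = -4.908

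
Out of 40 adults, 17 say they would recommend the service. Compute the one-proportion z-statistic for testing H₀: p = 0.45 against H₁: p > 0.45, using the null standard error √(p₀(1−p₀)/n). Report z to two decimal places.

With x = 17 successes in n = 40, p̂ = 0.42500.
Under H₀, SE = √(p₀(1−p₀)/n) = √(0.45·0.55/40) = √0.006187500 = 0.078661.
z = (0.42500 − 0.45)/0.078661 = -0.02500/0.078661 = -0.32.

z = -0.32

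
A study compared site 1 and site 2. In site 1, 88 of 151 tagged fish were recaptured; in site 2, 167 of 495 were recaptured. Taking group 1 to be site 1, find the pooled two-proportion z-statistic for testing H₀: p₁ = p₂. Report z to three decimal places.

p̂₁ = 88/151 = 0.58278, p̂₂ = 167/495 = 0.33737.
Pooled p̂ = (88+167)/(151+495) = 255/646 = 0.39474.
SE = √[p̂(1−p̂)(1/n₁+1/n₂)] = √[0.39474·0.60526·(1/151+1/495)] ≈ 0.045441.
z = (p̂₁ − p̂₂)/SE = (0.58278 − 0.33737)/0.045441 = 0.24541/0.045441 = 5.401.

z = 5.401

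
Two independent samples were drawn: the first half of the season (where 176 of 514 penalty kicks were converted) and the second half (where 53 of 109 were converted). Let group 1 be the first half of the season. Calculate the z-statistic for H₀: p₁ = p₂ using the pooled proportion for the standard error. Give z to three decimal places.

z = -2.829

p̂₁ = 176/514 = 0.34241, p̂₂ = 53/109 = 0.48624.
Pooling: p̂ = 229/623 = 0.36758.
Pooled SE = √[0.2324639·0.01111984] ≈ 0.050843.
z = -0.14383/0.050843 = -2.829.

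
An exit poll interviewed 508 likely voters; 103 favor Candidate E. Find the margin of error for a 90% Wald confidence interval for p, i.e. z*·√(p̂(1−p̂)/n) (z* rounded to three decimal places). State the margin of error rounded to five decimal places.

The sample proportion is 103/508 = 0.20276.
SE(p̂) = √(0.20276·0.79724/508) = 0.017838.
z* = 1.645 at the 90% level.
So ME = 0.02934.

ME = 0.02934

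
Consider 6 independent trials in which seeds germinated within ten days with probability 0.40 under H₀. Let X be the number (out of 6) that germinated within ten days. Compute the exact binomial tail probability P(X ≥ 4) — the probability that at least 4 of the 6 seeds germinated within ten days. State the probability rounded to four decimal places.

P = 0.1792

X is binomial with n = 6 and p = 0.40.
P(X ≥ 4) = C(6,4)·0.40^4·0.60^2 + C(6,5)·0.40^5·0.60^1 + C(6,6)·0.40^6·0.60^0.
= 0.138240 + 0.036864 + 0.004096 = 0.1792.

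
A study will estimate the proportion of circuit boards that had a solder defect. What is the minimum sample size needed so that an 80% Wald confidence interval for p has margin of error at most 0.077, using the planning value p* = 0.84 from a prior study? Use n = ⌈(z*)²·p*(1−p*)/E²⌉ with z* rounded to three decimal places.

z* = 1.282 at the 80% level.
p*(1−p*) = 0.1344.
(z*)²·p*(1−p*)/E² = 1.643524·0.1344/0.005929 = 37.256.
Rounding up, n = 38.

n = 38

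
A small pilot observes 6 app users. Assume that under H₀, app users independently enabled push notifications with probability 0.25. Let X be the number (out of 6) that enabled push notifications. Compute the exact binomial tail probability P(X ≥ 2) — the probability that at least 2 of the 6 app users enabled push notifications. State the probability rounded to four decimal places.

X is binomial with n = 6 and p = 0.25.
P(X ≥ 2) = Σ_{j=2}^{6} C(6,j)·0.25^j·0.75^{6−j}.
= 0.296631 + 0.131836 + 0.032959 + 0.004395 + 0.000244 = 0.4661.

P = 0.4661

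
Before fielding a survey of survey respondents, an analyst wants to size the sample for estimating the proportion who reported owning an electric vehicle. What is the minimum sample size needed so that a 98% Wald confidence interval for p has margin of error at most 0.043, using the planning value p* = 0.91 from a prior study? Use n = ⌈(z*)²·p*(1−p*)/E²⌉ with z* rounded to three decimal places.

The 98% critical value is z* = 2.326.
p*(1−p*) = 0.0819.
Required n before rounding: 5.410276 × 0.0819 / 0.043² = 239.644.
Rounding up, n = 240.

n = 240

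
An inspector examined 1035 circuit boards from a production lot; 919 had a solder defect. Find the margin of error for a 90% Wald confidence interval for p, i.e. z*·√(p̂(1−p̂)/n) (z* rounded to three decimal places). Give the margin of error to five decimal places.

ME = 0.01613

With x = 919 successes in n = 1035, p̂ = 0.88792.
Standard error of p̂: √(0.099516/1035) = √0.000096151 = 0.009806.
The 90% critical value is z* = 1.645.
ME = 1.645·0.009806 = 0.01613.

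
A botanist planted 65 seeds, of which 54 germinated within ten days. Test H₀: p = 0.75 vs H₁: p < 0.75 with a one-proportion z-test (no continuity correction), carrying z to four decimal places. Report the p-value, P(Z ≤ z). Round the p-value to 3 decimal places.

The sample proportion is 54/65 = 0.83077.
SE₀ = √(0.75·0.25/65) = 0.053709.
Test statistic (full precision, shown to 4 dp): z = (54/65 − 0.75)/SE₀ ≈ 1.5038.
p-value = P(Z ≤ z) with z = 1.5038 → 0.934.

p-value = 0.934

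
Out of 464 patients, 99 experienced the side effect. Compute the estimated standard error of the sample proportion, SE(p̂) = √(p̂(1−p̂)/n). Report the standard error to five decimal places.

SE = 0.01902

The sample proportion is 99/464 = 0.21336.
p̂(1−p̂) = 0.21336·0.78664 = 0.167838.
Dividing by n and taking the root: √0.000361720 = 0.01902.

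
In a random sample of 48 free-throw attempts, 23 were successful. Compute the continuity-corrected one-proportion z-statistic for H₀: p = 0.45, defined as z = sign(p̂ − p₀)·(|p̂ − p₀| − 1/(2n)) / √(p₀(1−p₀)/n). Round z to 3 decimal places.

z = 0.261

The sample proportion is 23/48 = 0.47917. p̂ − p₀ = 0.029167.
1/(2n) = 0.010417.
Corrected numerator: |0.029167| − 0.010417 = 0.018750.
Null standard error: √(0.45·0.55/48) = √0.005156250 = 0.071807.
z = +0.018750/0.071807 = 0.261.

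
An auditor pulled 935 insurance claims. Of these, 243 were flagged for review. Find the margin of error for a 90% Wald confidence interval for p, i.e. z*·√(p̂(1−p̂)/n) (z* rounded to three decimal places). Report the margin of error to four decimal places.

The sample proportion is 243/935 = 0.25989.
SE(p̂) = √(0.25989·0.74011/935) = 0.014343.
z* = 1.645 at the 90% level.
Margin of error = z*·SE = 1.645 × 0.014343 = 0.0236.

ME = 0.0236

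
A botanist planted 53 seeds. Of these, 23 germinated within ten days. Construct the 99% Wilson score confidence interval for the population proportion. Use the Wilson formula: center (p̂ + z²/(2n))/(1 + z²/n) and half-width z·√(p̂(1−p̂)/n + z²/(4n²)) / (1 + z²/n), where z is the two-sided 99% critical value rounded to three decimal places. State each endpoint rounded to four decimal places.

(0.2758, 0.6068)

Here p̂ = 23/53 = 0.43396 and z = 2.576 (z² = 6.635776).
Denominator 1 + z²/n = 1 + 6.635776/53 = 1.125203.
Adjusted center: (0.43396 + z²/(2n))/1.125203 = 0.44131.
Radicand: p̂(1−p̂)/n + z²/(4n²) = 0.004634698 + 0.000590582 = 0.005225280.
Half-width = 2.576·√0.005225280/1.125203 = 0.16549.
Interval: 0.44131 ± 0.16549 → (0.2758, 0.6068).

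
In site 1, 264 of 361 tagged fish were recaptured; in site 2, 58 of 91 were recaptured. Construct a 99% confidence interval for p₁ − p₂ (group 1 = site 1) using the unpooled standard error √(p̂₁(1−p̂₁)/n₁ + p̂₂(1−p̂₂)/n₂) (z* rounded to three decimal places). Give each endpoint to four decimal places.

(-0.0491, 0.2370)

p̂₁ = 264/361 = 0.73130, p̂₂ = 58/91 = 0.63736; p̂₁ − p̂₂ = 0.09394.
Unpooled SE = √(p̂₁(1−p̂₁)/n₁ + p̂₂(1−p̂₂)/n₂) = √(0.000544320 + 0.002539907) = 0.055536.
z* = 2.576 at the 99% level. Margin = 2.576·0.055536 = 0.14306.
Interval: 0.09394 ± 0.14306 → (-0.0491, 0.2370).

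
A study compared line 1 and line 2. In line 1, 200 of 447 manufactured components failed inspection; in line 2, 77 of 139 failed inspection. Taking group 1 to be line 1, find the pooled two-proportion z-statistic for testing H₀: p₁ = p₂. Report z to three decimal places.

Sample proportions: p̂₁ = 200/447 = 0.44743 and p̂₂ = 77/139 = 0.55396.
Pooling: p̂ = 277/586 = 0.47270.
SE = √[p̂(1−p̂)(1/n₁+1/n₂)] = √[0.47270·0.52730·(1/447+1/139)] ≈ 0.048485.
z = (p̂₁ − p̂₂)/SE = (0.44743 − 0.55396)/0.048485 = -0.10653/0.048485 = -2.197.

z = -2.197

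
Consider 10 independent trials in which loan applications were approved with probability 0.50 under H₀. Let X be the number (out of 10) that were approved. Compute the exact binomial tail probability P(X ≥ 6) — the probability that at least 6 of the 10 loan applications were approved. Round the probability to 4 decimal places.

P = 0.3770

X ~ Binomial(n=10, p=0.50).
P(X ≥ 6) = Σ_{j=6}^{10} C(10,j)·0.50^j·0.50^{10−j}.
= 0.205078 + 0.117188 + 0.043945 + 0.009766 + 0.000977 = 0.3770.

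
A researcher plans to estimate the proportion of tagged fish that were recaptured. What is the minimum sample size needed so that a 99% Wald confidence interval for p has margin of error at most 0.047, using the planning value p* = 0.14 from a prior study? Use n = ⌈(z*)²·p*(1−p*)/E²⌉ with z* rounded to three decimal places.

n = 362

z* = 2.576 at the 99% level.
p*(1−p*) = 0.1204.
Required n before rounding: 6.635776 × 0.1204 / 0.047² = 361.678.
Rounding up, n = 362.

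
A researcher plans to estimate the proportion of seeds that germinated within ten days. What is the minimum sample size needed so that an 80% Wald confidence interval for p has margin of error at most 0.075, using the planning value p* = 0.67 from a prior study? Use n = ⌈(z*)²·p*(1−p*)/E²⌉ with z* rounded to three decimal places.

z* = 1.282 at the 80% level.
p*(1−p*) = 0.67·0.33 = 0.2211.
(z*)²·p*(1−p*)/E² = 1.643524·0.2211/0.005625 = 64.601.
Rounding up, n = 65.

n = 65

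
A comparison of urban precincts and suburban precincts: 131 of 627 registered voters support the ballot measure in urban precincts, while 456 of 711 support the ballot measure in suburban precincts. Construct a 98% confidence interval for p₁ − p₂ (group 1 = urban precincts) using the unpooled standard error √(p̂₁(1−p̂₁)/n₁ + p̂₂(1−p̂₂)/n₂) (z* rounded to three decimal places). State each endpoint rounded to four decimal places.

(-0.4888, -0.3761)

p̂₁ = 131/627 = 0.20893, p̂₂ = 456/711 = 0.64135; p̂₁ − p̂₂ = -0.43242.
SE = √(0.000263603 + 0.000323516) = √0.000587119 = 0.024231.
The 98% critical value is z* = 2.326. Margin = 2.326·0.024231 = 0.05636.
Interval: -0.43242 ± 0.05636 → (-0.4888, -0.3761).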